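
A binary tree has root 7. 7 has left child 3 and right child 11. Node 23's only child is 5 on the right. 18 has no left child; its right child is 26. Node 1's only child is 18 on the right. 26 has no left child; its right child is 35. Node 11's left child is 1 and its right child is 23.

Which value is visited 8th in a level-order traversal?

26

Level-order visits nodes level by level from the root, left to right within each level.
Level 0: 7
Level 1: 3, 11
Level 2: 1, 23
Level 3: 18, 5
Level 4: 26
Level 5: 35
Full level-order sequence: 7, 3, 11, 1, 23, 18, 5, 26, 35.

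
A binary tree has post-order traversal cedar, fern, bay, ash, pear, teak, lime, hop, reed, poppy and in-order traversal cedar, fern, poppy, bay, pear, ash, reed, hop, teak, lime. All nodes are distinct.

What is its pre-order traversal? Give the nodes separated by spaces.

poppy fern cedar reed pear bay ash hop lime teak

The last element of post-order is the root; it splits in-order into left and right subtrees.
Root poppy: left subtree has 2 nodes {cedar, fern}, right has 7 {bay, pear, ash, reed, hop, teak, lime}.
  Root fern: left subtree has 1 node {cedar}, right has 0 { }.
  Root reed: left subtree has 3 nodes {bay, pear, ash}, right has 3 {hop, teak, lime}.
    Root pear: left subtree has 1 node {bay}, right has 1 {ash}.
    Root hop: left subtree has 0 nodes { }, right has 2 {teak, lime}.
      Root lime: left subtree has 1 node {teak}, right has 0 { }.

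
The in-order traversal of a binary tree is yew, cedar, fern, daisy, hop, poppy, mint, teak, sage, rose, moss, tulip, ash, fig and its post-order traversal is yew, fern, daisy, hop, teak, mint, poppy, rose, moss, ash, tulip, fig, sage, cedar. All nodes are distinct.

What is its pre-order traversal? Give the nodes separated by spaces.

The last element of post-order is the root; it splits in-order into left and right subtrees.
Root cedar: left subtree has 1 node {yew}, right has 12 {fern, daisy, hop, poppy, mint, teak, sage, rose, moss, tulip, ash, fig}.
  Root sage: left subtree has 6 nodes {fern, daisy, hop, poppy, mint, teak}, right has 5 {rose, moss, tulip, ash, fig}.
    Root poppy: left subtree has 3 nodes {fern, daisy, hop}, right has 2 {mint, teak}.
      Root hop: left subtree has 2 nodes {fern, daisy}, right has 0 { }.
        Root daisy: left subtree has 1 node {fern}, right has 0 { }.
      Root mint: left subtree has 0 nodes { }, right has 1 {teak}.
    Root fig: left subtree has 4 nodes {rose, moss, tulip, ash}, right has 0 { }.
      Root tulip: left subtree has 2 nodes {rose, moss}, right has 1 {ash}.
        Root moss: left subtree has 1 node {rose}, right has 0 { }.

cedar yew sage poppy hop daisy fern mint teak fig tulip moss rose ash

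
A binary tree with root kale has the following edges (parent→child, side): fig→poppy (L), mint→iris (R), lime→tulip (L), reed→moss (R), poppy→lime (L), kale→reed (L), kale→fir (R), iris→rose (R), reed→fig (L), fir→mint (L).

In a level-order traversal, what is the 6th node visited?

Level-order visits nodes level by level from the root, left to right within each level.
Level 0: kale
Level 1: reed, fir
Level 2: fig, moss, mint
Level 3: poppy, iris
Level 4: lime, rose
Level 5: tulip
Full level-order sequence: kale, reed, fir, fig, moss, mint, poppy, iris, lime, rose, tulip.

mint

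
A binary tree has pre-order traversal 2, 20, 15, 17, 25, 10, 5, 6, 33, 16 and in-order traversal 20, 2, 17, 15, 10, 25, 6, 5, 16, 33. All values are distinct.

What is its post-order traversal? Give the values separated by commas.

20, 17, 10, 6, 16, 33, 5, 25, 15, 2

The first element of pre-order is the root; it splits in-order into left and right subtrees.
Root 2: left subtree has 1 node {20}, right has 8 {17, 15, 10, 25, 6, 5, 16, 33}.
  Root 15: left subtree has 1 node {17}, right has 6 {10, 25, 6, 5, 16, 33}.
    Root 25: left subtree has 1 node {10}, right has 4 {6, 5, 16, 33}.
      Root 5: left subtree has 1 node {6}, right has 2 {16, 33}.
        Root 33: left subtree has 1 node {16}, right has 0 { }.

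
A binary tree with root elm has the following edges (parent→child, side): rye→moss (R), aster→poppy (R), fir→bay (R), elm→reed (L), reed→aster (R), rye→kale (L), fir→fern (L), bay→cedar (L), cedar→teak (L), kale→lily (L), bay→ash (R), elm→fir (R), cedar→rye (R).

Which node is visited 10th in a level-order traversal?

teak

Level-order visits nodes level by level from the root, left to right within each level.
Level 0: elm
Level 1: reed, fir
Level 2: aster, fern, bay
Level 3: poppy, cedar, ash
Level 4: teak, rye
Level 5: kale, moss
Level 6: lily
Full level-order sequence: elm, reed, fir, aster, fern, bay, poppy, cedar, ash, teak, rye, kale, moss, lily.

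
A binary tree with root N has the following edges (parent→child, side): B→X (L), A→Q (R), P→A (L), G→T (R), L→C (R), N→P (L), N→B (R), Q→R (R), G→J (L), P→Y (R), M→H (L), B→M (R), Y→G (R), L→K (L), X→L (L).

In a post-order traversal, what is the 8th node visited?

P

Post-order visits the left subtree, then the right subtree, then the node.
At N: go left to P.
  At P: go left to A.
    At A: no left child.
    At A: go right to Q.
      At Q: no left child.
      At Q: go right to R.
        R is a leaf — visit R.
      Visit Q.
    Visit A.
  At P: go right to Y.
    At Y: no left child.
    At Y: go right to G.
      At G: go left to J.
        J is a leaf — visit J.
      At G: go right to T.
        T is a leaf — visit T.
      Visit G.
    Visit Y.
  Visit P.
At N: go right to B.
  At B: go left to X.
    At X: go left to L.
      At L: go left to K.
        K is a leaf — visit K.
      At L: go right to C.
        C is a leaf — visit C.
      Visit L.
    At X: no right child.
    Visit X.
  At B: go right to M.
    At M: go left to H.
      H is a leaf — visit H.
    At M: no right child.
    Visit M.
  Visit B.
Visit N.
Full post-order sequence: R, Q, A, J, T, G, Y, P, K, C, L, X, H, M, B, N.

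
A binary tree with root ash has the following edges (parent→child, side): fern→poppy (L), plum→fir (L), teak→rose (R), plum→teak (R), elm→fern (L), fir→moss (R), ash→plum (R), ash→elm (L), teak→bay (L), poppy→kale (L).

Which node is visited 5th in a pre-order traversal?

Pre-order visits the node, then its left subtree, then its right subtree.
Visit ash.
At ash: go left to elm.
  Visit elm.
  At elm: go left to fern.
    Visit fern.
    At fern: go left to poppy.
      Visit poppy.
      At poppy: go left to kale.
        kale is a leaf — visit kale.
      At poppy: no right child.
    At fern: no right child.
  At elm: no right child.
At ash: go right to plum.
  Visit plum.
  At plum: go left to fir.
    Visit fir.
    At fir: no left child.
    At fir: go right to moss.
      moss is a leaf — visit moss.
  At plum: go right to teak.
    Visit teak.
    At teak: go left to bay.
      bay is a leaf — visit bay.
    At teak: go right to rose.
      rose is a leaf — visit rose.
Full pre-order sequence: ash, elm, fern, poppy, kale, plum, fir, moss, teak, bay, rose.

kale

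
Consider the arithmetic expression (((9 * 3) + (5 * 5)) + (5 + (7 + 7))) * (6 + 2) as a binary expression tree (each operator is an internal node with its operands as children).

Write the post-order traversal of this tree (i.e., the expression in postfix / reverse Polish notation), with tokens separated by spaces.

Post-order on an expression tree gives postfix notation: for each operator, emit left operand, right operand, then the operator.

9 3 * 5 5 * + 5 7 7 + + + 6 2 + *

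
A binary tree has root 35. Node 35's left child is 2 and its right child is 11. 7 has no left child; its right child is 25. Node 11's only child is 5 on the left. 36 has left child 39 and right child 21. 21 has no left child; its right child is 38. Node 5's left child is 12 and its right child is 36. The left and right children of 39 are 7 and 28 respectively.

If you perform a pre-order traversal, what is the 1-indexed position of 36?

Pre-order visits the node, then its left subtree, then its right subtree.
Visit 35.
At 35: go left to 2.
  2 is a leaf — visit 2.
At 35: go right to 11.
  Visit 11.
  At 11: go left to 5.
    Visit 5.
    At 5: go left to 12.
      12 is a leaf — visit 12.
    At 5: go right to 36.
      Visit 36.
      At 36: go left to 39.
        Visit 39.
        At 39: go left to 7.
          Visit 7.
          At 7: no left child.
          At 7: go right to 25.
            25 is a leaf — visit 25.
        At 39: go right to 28.
          28 is a leaf — visit 28.
      At 36: go right to 21.
        Visit 21.
        At 21: no left child.
        At 21: go right to 38.
          38 is a leaf — visit 38.
  At 11: no right child.
Full pre-order sequence: 35, 2, 11, 5, 12, 36, 39, 7, 25, 28, 21, 38.

6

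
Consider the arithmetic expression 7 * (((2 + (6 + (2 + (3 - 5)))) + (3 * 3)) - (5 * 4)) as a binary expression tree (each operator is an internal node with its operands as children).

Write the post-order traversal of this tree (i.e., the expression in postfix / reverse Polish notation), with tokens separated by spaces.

Post-order on an expression tree gives postfix notation: for each operator, emit left operand, right operand, then the operator.

7 2 6 2 3 5 - + + + 3 3 * + 5 4 * - *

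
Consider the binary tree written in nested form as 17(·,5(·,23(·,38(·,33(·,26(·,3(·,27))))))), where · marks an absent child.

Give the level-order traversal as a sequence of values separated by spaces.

17 5 23 38 33 26 3 27

Level-order visits nodes level by level from the root, left to right within each level.
Level 0: 17
Level 1: 5
Level 2: 23
Level 3: 38
Level 4: 33
Level 5: 26
Level 6: 3
Level 7: 27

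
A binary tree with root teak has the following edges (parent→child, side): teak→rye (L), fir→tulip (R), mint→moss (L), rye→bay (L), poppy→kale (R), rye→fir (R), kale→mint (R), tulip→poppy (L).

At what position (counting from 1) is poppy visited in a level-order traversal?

Level-order visits nodes level by level from the root, left to right within each level.
Level 0: teak
Level 1: rye
Level 2: bay, fir
Level 3: tulip
Level 4: poppy
Level 5: kale
Level 6: mint
Level 7: moss
Full level-order sequence: teak, rye, bay, fir, tulip, poppy, kale, mint, moss.

6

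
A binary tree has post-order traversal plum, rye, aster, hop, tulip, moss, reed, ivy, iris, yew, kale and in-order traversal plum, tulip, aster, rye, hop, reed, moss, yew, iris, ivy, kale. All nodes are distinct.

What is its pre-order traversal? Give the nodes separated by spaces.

The last element of post-order is the root; it splits in-order into left and right subtrees.
Root kale: left subtree has 10 nodes {plum, tulip, aster, rye, hop, reed, moss, yew, iris, ivy}, right has 0 { }.
  Root yew: left subtree has 7 nodes {plum, tulip, aster, rye, hop, reed, moss}, right has 2 {iris, ivy}.
    Root reed: left subtree has 5 nodes {plum, tulip, aster, rye, hop}, right has 1 {moss}.
      Root tulip: left subtree has 1 node {plum}, right has 3 {aster, rye, hop}.
        Root hop: left subtree has 2 nodes {aster, rye}, right has 0 { }.
          Root aster: left subtree has 0 nodes { }, right has 1 {rye}.
    Root iris: left subtree has 0 nodes { }, right has 1 {ivy}.

kale yew reed tulip plum hop aster rye moss iris ivy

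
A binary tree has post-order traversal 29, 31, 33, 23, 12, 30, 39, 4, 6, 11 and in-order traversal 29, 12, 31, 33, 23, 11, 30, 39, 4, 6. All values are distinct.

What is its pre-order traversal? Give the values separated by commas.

11, 12, 29, 23, 33, 31, 6, 4, 39, 30

The last element of post-order is the root; it splits in-order into left and right subtrees.
Root 11: left subtree has 5 nodes {29, 12, 31, 33, 23}, right has 4 {30, 39, 4, 6}.
  Root 12: left subtree has 1 node {29}, right has 3 {31, 33, 23}.
    Root 23: left subtree has 2 nodes {31, 33}, right has 0 { }.
      Root 33: left subtree has 1 node {31}, right has 0 { }.
  Root 6: left subtree has 3 nodes {30, 39, 4}, right has 0 { }.
    Root 4: left subtree has 2 nodes {30, 39}, right has 0 { }.
      Root 39: left subtree has 1 node {30}, right has 0 { }.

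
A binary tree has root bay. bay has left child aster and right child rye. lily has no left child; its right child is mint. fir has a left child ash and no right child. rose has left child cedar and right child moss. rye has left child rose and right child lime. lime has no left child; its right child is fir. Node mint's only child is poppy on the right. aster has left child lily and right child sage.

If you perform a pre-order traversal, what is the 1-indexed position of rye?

Pre-order visits the node, then its left subtree, then its right subtree.
Visit bay.
At bay: go left to aster.
  Visit aster.
  At aster: go left to lily.
    Visit lily.
    At lily: no left child.
    At lily: go right to mint.
      Visit mint.
      At mint: no left child.
      At mint: go right to poppy.
        poppy is a leaf — visit poppy.
  At aster: go right to sage.
    sage is a leaf — visit sage.
At bay: go right to rye.
  Visit rye.
  At rye: go left to rose.
    Visit rose.
    At rose: go left to cedar.
      cedar is a leaf — visit cedar.
    At rose: go right to moss.
      moss is a leaf — visit moss.
  At rye: go right to lime.
    Visit lime.
    At lime: no left child.
    At lime: go right to fir.
      Visit fir.
      At fir: go left to ash.
        ash is a leaf — visit ash.
      At fir: no right child.
Full pre-order sequence: bay, aster, lily, mint, poppy, sage, rye, rose, cedar, moss, lime, fir, ash.

7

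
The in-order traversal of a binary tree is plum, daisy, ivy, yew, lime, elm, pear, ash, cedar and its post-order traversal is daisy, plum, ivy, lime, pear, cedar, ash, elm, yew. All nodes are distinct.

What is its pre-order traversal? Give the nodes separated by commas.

The last element of post-order is the root; it splits in-order into left and right subtrees.
Root yew: left subtree has 3 nodes {plum, daisy, ivy}, right has 5 {lime, elm, pear, ash, cedar}.
  Root ivy: left subtree has 2 nodes {plum, daisy}, right has 0 { }.
    Root plum: left subtree has 0 nodes { }, right has 1 {daisy}.
  Root elm: left subtree has 1 node {lime}, right has 3 {pear, ash, cedar}.
    Root ash: left subtree has 1 node {pear}, right has 1 {cedar}.

yew, ivy, plum, daisy, elm, lime, ash, pear, cedar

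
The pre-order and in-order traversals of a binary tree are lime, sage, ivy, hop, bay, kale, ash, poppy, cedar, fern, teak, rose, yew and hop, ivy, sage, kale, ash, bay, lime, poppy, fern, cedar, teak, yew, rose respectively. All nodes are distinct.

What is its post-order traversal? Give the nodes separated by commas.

hop, ivy, ash, kale, bay, sage, fern, yew, rose, teak, cedar, poppy, lime

The first element of pre-order is the root; it splits in-order into left and right subtrees.
Root lime: left subtree has 6 nodes {hop, ivy, sage, kale, ash, bay}, right has 6 {poppy, fern, cedar, teak, yew, rose}.
  Root sage: left subtree has 2 nodes {hop, ivy}, right has 3 {kale, ash, bay}.
    Root ivy: left subtree has 1 node {hop}, right has 0 { }.
    Root bay: left subtree has 2 nodes {kale, ash}, right has 0 { }.
      Root kale: left subtree has 0 nodes { }, right has 1 {ash}.
  Root poppy: left subtree has 0 nodes { }, right has 5 {fern, cedar, teak, yew, rose}.
    Root cedar: left subtree has 1 node {fern}, right has 3 {teak, yew, rose}.
      Root teak: left subtree has 0 nodes { }, right has 2 {yew, rose}.
        Root rose: left subtree has 1 node {yew}, right has 0 { }.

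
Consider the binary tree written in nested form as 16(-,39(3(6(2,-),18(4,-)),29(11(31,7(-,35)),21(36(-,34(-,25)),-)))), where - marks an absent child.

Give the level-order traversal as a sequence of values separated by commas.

Level-order visits nodes level by level from the root, left to right within each level.
Level 0: 16
Level 1: 39
Level 2: 3, 29
Level 3: 6, 18, 11, 21
Level 4: 2, 4, 31, 7, 36
Level 5: 35, 34
Level 6: 25

16, 39, 3, 29, 6, 18, 11, 21, 2, 4, 31, 7, 36, 35, 34, 25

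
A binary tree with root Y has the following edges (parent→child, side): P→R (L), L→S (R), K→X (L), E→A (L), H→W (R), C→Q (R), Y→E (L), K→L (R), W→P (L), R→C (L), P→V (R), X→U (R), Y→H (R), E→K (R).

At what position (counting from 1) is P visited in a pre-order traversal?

Pre-order visits the node, then its left subtree, then its right subtree.
Visit Y.
At Y: go left to E.
  Visit E.
  At E: go left to A.
    A is a leaf — visit A.
  At E: go right to K.
    Visit K.
    At K: go left to X.
      Visit X.
      At X: no left child.
      At X: go right to U.
        U is a leaf — visit U.
    At K: go right to L.
      Visit L.
      At L: no left child.
      At L: go right to S.
        S is a leaf — visit S.
At Y: go right to H.
  Visit H.
  At H: no left child.
  At H: go right to W.
    Visit W.
    At W: go left to P.
      Visit P.
      At P: go left to R.
        Visit R.
        At R: go left to C.
          Visit C.
          At C: no left child.
          At C: go right to Q.
            Q is a leaf — visit Q.
        At R: no right child.
      At P: go right to V.
        V is a leaf — visit V.
    At W: no right child.
Full pre-order sequence: Y, E, A, K, X, U, L, S, H, W, P, R, C, Q, V.

11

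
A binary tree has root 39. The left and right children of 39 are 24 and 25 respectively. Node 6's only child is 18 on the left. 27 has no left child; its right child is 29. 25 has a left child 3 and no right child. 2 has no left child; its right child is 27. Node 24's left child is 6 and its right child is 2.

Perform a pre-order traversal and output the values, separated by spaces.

39 24 6 18 2 27 29 25 3

Pre-order visits the node, then its left subtree, then its right subtree.
Visit 39.
At 39: go left to 24.
  Visit 24.
  At 24: go left to 6.
    Visit 6.
    At 6: go left to 18.
      18 is a leaf — visit 18.
    At 6: no right child.
  At 24: go right to 2.
    Visit 2.
    At 2: no left child.
    At 2: go right to 27.
      Visit 27.
      At 27: no left child.
      At 27: go right to 29.
        29 is a leaf — visit 29.
At 39: go right to 25.
  Visit 25.
  At 25: go left to 3.
    3 is a leaf — visit 3.
  At 25: no right child.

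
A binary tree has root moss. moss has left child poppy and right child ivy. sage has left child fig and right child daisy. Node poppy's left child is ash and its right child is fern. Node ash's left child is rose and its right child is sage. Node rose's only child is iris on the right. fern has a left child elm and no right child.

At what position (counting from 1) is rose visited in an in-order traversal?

1

In-order visits the left subtree, then the node, then the right subtree.
At moss: go left to poppy.
  At poppy: go left to ash.
    At ash: go left to rose.
      At rose: no left child.
      Visit rose.
      At rose: go right to iris.
        iris is a leaf — visit iris.
    Visit ash.
    At ash: go right to sage.
      At sage: go left to fig.
        fig is a leaf — visit fig.
      Visit sage.
      At sage: go right to daisy.
        daisy is a leaf — visit daisy.
  Visit poppy.
  At poppy: go right to fern.
    At fern: go left to elm.
      elm is a leaf — visit elm.
    Visit fern.
    At fern: no right child.
Visit moss.
At moss: go right to ivy.
  ivy is a leaf — visit ivy.
Full in-order sequence: rose, iris, ash, fig, sage, daisy, poppy, elm, fern, moss, ivy.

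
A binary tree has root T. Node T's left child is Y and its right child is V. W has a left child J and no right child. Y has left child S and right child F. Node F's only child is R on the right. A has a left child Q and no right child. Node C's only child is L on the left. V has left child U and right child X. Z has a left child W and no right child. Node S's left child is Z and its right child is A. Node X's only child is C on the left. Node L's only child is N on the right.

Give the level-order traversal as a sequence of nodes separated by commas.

Level-order visits nodes level by level from the root, left to right within each level.
Level 0: T
Level 1: Y, V
Level 2: S, F, U, X
Level 3: Z, A, R, C
Level 4: W, Q, L
Level 5: J, N

T, Y, V, S, F, U, X, Z, A, R, C, W, Q, L, J, N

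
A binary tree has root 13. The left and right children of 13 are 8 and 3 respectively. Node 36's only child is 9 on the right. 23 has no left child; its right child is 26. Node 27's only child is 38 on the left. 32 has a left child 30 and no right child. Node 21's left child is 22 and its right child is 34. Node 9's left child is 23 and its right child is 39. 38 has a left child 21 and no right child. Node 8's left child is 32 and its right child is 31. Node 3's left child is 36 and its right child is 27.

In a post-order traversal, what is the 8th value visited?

9

Post-order visits the left subtree, then the right subtree, then the node.
At 13: go left to 8.
  At 8: go left to 32.
    At 32: go left to 30.
      30 is a leaf — visit 30.
    At 32: no right child.
    Visit 32.
  At 8: go right to 31.
    31 is a leaf — visit 31.
  Visit 8.
At 13: go right to 3.
  At 3: go left to 36.
    At 36: no left child.
    At 36: go right to 9.
      At 9: go left to 23.
        At 23: no left child.
        At 23: go right to 26.
          26 is a leaf — visit 26.
        Visit 23.
      At 9: go right to 39.
        39 is a leaf — visit 39.
      Visit 9.
    Visit 36.
  At 3: go right to 27.
    At 27: go left to 38.
      At 38: go left to 21.
        At 21: go left to 22.
          22 is a leaf — visit 22.
        At 21: go right to 34.
          34 is a leaf — visit 34.
        Visit 21.
      At 38: no right child.
      Visit 38.
    At 27: no right child.
    Visit 27.
  Visit 3.
Visit 13.
Full post-order sequence: 30, 32, 31, 8, 26, 23, 39, 9, 36, 22, 34, 21, 38, 27, 3, 13.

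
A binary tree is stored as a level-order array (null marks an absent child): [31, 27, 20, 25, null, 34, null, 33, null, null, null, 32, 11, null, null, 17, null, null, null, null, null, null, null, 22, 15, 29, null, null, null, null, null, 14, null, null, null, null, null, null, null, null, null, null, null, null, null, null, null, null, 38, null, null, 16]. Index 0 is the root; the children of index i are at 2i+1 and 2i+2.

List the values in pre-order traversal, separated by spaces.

31 27 25 33 17 14 20 34 32 22 38 15 11 29 16

Pre-order visits the node, then its left subtree, then its right subtree.
Visit 31.
At 31: go left to 27.
  Visit 27.
  At 27: go left to 25.
    Visit 25.
    At 25: go left to 33.
      Visit 33.
      At 33: go left to 17.
        Visit 17.
        At 17: go left to 14.
          14 is a leaf — visit 14.
        At 17: no right child.
      At 33: no right child.
    At 25: no right child.
  At 27: no right child.
At 31: go right to 20.
  Visit 20.
  At 20: go left to 34.
    Visit 34.
    At 34: go left to 32.
      Visit 32.
      At 32: go left to 22.
        Visit 22.
        At 22: no left child.
        At 22: go right to 38.
          38 is a leaf — visit 38.
      At 32: go right to 15.
        15 is a leaf — visit 15.
    At 34: go right to 11.
      Visit 11.
      At 11: go left to 29.
        Visit 29.
        At 29: go left to 16.
          16 is a leaf — visit 16.
        At 29: no right child.
      At 11: no right child.
  At 20: no right child.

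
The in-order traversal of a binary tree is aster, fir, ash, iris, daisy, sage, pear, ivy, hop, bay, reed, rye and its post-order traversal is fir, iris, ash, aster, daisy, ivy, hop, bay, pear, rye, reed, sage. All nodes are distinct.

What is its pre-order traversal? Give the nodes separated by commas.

The last element of post-order is the root; it splits in-order into left and right subtrees.
Root sage: left subtree has 5 nodes {aster, fir, ash, iris, daisy}, right has 6 {pear, ivy, hop, bay, reed, rye}.
  Root daisy: left subtree has 4 nodes {aster, fir, ash, iris}, right has 0 { }.
    Root aster: left subtree has 0 nodes { }, right has 3 {fir, ash, iris}.
      Root ash: left subtree has 1 node {fir}, right has 1 {iris}.
  Root reed: left subtree has 4 nodes {pear, ivy, hop, bay}, right has 1 {rye}.
    Root pear: left subtree has 0 nodes { }, right has 3 {ivy, hop, bay}.
      Root bay: left subtree has 2 nodes {ivy, hop}, right has 0 { }.
        Root hop: left subtree has 1 node {ivy}, right has 0 { }.

sage, daisy, aster, ash, fir, iris, reed, pear, bay, hop, ivy, rye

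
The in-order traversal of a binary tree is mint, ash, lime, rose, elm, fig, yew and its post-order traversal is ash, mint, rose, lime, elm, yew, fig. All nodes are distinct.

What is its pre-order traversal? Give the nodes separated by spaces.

The last element of post-order is the root; it splits in-order into left and right subtrees.
Root fig: left subtree has 5 nodes {mint, ash, lime, rose, elm}, right has 1 {yew}.
  Root elm: left subtree has 4 nodes {mint, ash, lime, rose}, right has 0 { }.
    Root lime: left subtree has 2 nodes {mint, ash}, right has 1 {rose}.
      Root mint: left subtree has 0 nodes { }, right has 1 {ash}.

fig elm lime mint ash rose yew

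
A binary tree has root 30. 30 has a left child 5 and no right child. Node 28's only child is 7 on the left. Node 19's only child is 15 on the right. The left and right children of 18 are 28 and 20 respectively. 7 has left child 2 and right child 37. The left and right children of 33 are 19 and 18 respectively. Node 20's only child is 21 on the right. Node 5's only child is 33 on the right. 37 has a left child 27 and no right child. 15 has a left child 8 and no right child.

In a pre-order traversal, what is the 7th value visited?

Pre-order visits the node, then its left subtree, then its right subtree.
Visit 30.
At 30: go left to 5.
  Visit 5.
  At 5: no left child.
  At 5: go right to 33.
    Visit 33.
    At 33: go left to 19.
      Visit 19.
      At 19: no left child.
      At 19: go right to 15.
        Visit 15.
        At 15: go left to 8.
          8 is a leaf — visit 8.
        At 15: no right child.
    At 33: go right to 18.
      Visit 18.
      At 18: go left to 28.
        Visit 28.
        At 28: go left to 7.
          Visit 7.
          At 7: go left to 2.
            2 is a leaf — visit 2.
          At 7: go right to 37.
            Visit 37.
            At 37: go left to 27.
              27 is a leaf — visit 27.
            At 37: no right child.
        At 28: no right child.
      At 18: go right to 20.
        Visit 20.
        At 20: no left child.
        At 20: go right to 21.
          21 is a leaf — visit 21.
At 30: no right child.
Full pre-order sequence: 30, 5, 33, 19, 15, 8, 18, 28, 7, 2, 37, 27, 20, 21.

18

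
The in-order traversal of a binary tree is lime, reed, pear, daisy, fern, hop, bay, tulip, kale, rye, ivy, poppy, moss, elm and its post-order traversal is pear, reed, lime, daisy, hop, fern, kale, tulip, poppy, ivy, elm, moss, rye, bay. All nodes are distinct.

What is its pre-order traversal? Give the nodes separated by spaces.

bay fern daisy lime reed pear hop rye tulip kale moss ivy poppy elm

The last element of post-order is the root; it splits in-order into left and right subtrees.
Root bay: left subtree has 6 nodes {lime, reed, pear, daisy, fern, hop}, right has 7 {tulip, kale, rye, ivy, poppy, moss, elm}.
  Root fern: left subtree has 4 nodes {lime, reed, pear, daisy}, right has 1 {hop}.
    Root daisy: left subtree has 3 nodes {lime, reed, pear}, right has 0 { }.
      Root lime: left subtree has 0 nodes { }, right has 2 {reed, pear}.
        Root reed: left subtree has 0 nodes { }, right has 1 {pear}.
  Root rye: left subtree has 2 nodes {tulip, kale}, right has 4 {ivy, poppy, moss, elm}.
    Root tulip: left subtree has 0 nodes { }, right has 1 {kale}.
    Root moss: left subtree has 2 nodes {ivy, poppy}, right has 1 {elm}.
      Root ivy: left subtree has 0 nodes { }, right has 1 {poppy}.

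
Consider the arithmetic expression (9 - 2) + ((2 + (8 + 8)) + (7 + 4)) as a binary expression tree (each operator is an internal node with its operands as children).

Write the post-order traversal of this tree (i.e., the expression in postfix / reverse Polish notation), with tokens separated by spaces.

Post-order on an expression tree gives postfix notation: for each operator, emit left operand, right operand, then the operator.

9 2 - 2 8 8 + + 7 4 + + +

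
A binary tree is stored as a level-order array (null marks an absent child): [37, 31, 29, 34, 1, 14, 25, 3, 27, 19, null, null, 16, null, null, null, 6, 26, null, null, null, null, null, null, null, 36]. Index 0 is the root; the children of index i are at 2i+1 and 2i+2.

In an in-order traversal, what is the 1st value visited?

In-order visits the left subtree, then the node, then the right subtree.
At 37: go left to 31.
  At 31: go left to 34.
    At 34: go left to 3.
      At 3: no left child.
      Visit 3.
      At 3: go right to 6.
        6 is a leaf — visit 6.
    Visit 34.
    At 34: go right to 27.
      At 27: go left to 26.
        26 is a leaf — visit 26.
      Visit 27.
      At 27: no right child.
  Visit 31.
  At 31: go right to 1.
    At 1: go left to 19.
      19 is a leaf — visit 19.
    Visit 1.
    At 1: no right child.
Visit 37.
At 37: go right to 29.
  At 29: go left to 14.
    At 14: no left child.
    Visit 14.
    At 14: go right to 16.
      At 16: go left to 36.
        36 is a leaf — visit 36.
      Visit 16.
      At 16: no right child.
  Visit 29.
  At 29: go right to 25.
    25 is a leaf — visit 25.
Full in-order sequence: 3, 6, 34, 26, 27, 31, 19, 1, 37, 14, 36, 16, 29, 25.

3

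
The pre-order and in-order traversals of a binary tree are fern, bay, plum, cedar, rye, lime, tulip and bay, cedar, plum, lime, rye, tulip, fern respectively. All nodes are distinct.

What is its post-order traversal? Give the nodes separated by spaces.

cedar lime tulip rye plum bay fern

The first element of pre-order is the root; it splits in-order into left and right subtrees.
Root fern: left subtree has 6 nodes {bay, cedar, plum, lime, rye, tulip}, right has 0 { }.
  Root bay: left subtree has 0 nodes { }, right has 5 {cedar, plum, lime, rye, tulip}.
    Root plum: left subtree has 1 node {cedar}, right has 3 {lime, rye, tulip}.
      Root rye: left subtree has 1 node {lime}, right has 1 {tulip}.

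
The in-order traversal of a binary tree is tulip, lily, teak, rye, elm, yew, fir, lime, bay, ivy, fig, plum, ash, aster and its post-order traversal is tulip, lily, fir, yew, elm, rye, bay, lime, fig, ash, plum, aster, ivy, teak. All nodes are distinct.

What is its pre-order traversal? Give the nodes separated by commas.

teak, lily, tulip, ivy, lime, rye, elm, yew, fir, bay, aster, plum, fig, ash

The last element of post-order is the root; it splits in-order into left and right subtrees.
Root teak: left subtree has 2 nodes {tulip, lily}, right has 11 {rye, elm, yew, fir, lime, bay, ivy, fig, plum, ash, aster}.
  Root lily: left subtree has 1 node {tulip}, right has 0 { }.
  Root ivy: left subtree has 6 nodes {rye, elm, yew, fir, lime, bay}, right has 4 {fig, plum, ash, aster}.
    Root lime: left subtree has 4 nodes {rye, elm, yew, fir}, right has 1 {bay}.
      Root rye: left subtree has 0 nodes { }, right has 3 {elm, yew, fir}.
        Root elm: left subtree has 0 nodes { }, right has 2 {yew, fir}.
          Root yew: left subtree has 0 nodes { }, right has 1 {fir}.
    Root aster: left subtree has 3 nodes {fig, plum, ash}, right has 0 { }.
      Root plum: left subtree has 1 node {fig}, right has 1 {ash}.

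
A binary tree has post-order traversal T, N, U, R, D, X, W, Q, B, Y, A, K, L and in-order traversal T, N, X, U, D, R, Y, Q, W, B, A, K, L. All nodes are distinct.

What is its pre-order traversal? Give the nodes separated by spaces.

L K A Y X N T D U R B Q W

The last element of post-order is the root; it splits in-order into left and right subtrees.
Root L: left subtree has 12 nodes {T, N, X, U, D, R, Y, Q, W, B, A, K}, right has 0 { }.
  Root K: left subtree has 11 nodes {T, N, X, U, D, R, Y, Q, W, B, A}, right has 0 { }.
    Root A: left subtree has 10 nodes {T, N, X, U, D, R, Y, Q, W, B}, right has 0 { }.
      Root Y: left subtree has 6 nodes {T, N, X, U, D, R}, right has 3 {Q, W, B}.
        Root X: left subtree has 2 nodes {T, N}, right has 3 {U, D, R}.
          Root N: left subtree has 1 node {T}, right has 0 { }.
          Root D: left subtree has 1 node {U}, right has 1 {R}.
        Root B: left subtree has 2 nodes {Q, W}, right has 0 { }.
          Root Q: left subtree has 0 nodes { }, right has 1 {W}.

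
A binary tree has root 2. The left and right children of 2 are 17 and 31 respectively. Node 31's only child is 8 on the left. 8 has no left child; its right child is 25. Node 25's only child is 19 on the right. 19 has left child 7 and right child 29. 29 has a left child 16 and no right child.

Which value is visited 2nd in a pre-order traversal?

17

Pre-order visits the node, then its left subtree, then its right subtree.
Visit 2.
At 2: go left to 17.
  17 is a leaf — visit 17.
At 2: go right to 31.
  Visit 31.
  At 31: go left to 8.
    Visit 8.
    At 8: no left child.
    At 8: go right to 25.
      Visit 25.
      At 25: no left child.
      At 25: go right to 19.
        Visit 19.
        At 19: go left to 7.
          7 is a leaf — visit 7.
        At 19: go right to 29.
          Visit 29.
          At 29: go left to 16.
            16 is a leaf — visit 16.
          At 29: no right child.
  At 31: no right child.
Full pre-order sequence: 2, 17, 31, 8, 25, 19, 7, 29, 16.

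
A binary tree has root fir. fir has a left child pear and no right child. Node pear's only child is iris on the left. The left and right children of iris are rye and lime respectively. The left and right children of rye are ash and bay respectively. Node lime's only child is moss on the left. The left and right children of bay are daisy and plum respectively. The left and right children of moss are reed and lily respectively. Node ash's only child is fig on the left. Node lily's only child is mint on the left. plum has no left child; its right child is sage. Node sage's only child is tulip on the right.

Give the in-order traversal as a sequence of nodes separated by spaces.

fig ash rye daisy bay plum sage tulip iris reed moss mint lily lime pear fir

In-order visits the left subtree, then the node, then the right subtree.
At fir: go left to pear.
  At pear: go left to iris.
    At iris: go left to rye.
      At rye: go left to ash.
        At ash: go left to fig.
          fig is a leaf — visit fig.
        Visit ash.
        At ash: no right child.
      Visit rye.
      At rye: go right to bay.
        At bay: go left to daisy.
          daisy is a leaf — visit daisy.
        Visit bay.
        At bay: go right to plum.
          At plum: no left child.
          Visit plum.
          At plum: go right to sage.
            At sage: no left child.
            Visit sage.
            At sage: go right to tulip.
              tulip is a leaf — visit tulip.
    Visit iris.
    At iris: go right to lime.
      At lime: go left to moss.
        At moss: go left to reed.
          reed is a leaf — visit reed.
        Visit moss.
        At moss: go right to lily.
          At lily: go left to mint.
            mint is a leaf — visit mint.
          Visit lily.
          At lily: no right child.
      Visit lime.
      At lime: no right child.
  Visit pear.
  At pear: no right child.
Visit fir.
At fir: no right child.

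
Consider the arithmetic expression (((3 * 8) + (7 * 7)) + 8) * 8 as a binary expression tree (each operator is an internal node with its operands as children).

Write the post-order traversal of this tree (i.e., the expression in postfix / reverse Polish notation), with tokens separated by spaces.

3 8 * 7 7 * + 8 + 8 *

Post-order on an expression tree gives postfix notation: for each operator, emit left operand, right operand, then the operator.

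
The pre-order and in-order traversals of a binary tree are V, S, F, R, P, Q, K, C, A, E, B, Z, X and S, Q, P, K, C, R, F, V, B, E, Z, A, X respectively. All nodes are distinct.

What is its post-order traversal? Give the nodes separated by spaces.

The first element of pre-order is the root; it splits in-order into left and right subtrees.
Root V: left subtree has 7 nodes {S, Q, P, K, C, R, F}, right has 5 {B, E, Z, A, X}.
  Root S: left subtree has 0 nodes { }, right has 6 {Q, P, K, C, R, F}.
    Root F: left subtree has 5 nodes {Q, P, K, C, R}, right has 0 { }.
      Root R: left subtree has 4 nodes {Q, P, K, C}, right has 0 { }.
        Root P: left subtree has 1 node {Q}, right has 2 {K, C}.
          Root K: left subtree has 0 nodes { }, right has 1 {C}.
  Root A: left subtree has 3 nodes {B, E, Z}, right has 1 {X}.
    Root E: left subtree has 1 node {B}, right has 1 {Z}.

Q C K P R F S B Z E X A V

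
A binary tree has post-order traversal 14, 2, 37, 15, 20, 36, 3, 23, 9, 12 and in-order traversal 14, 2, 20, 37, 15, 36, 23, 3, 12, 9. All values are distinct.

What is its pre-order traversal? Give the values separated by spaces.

12 23 36 20 2 14 15 37 3 9

The last element of post-order is the root; it splits in-order into left and right subtrees.
Root 12: left subtree has 8 nodes {14, 2, 20, 37, 15, 36, 23, 3}, right has 1 {9}.
  Root 23: left subtree has 6 nodes {14, 2, 20, 37, 15, 36}, right has 1 {3}.
    Root 36: left subtree has 5 nodes {14, 2, 20, 37, 15}, right has 0 { }.
      Root 20: left subtree has 2 nodes {14, 2}, right has 2 {37, 15}.
        Root 2: left subtree has 1 node {14}, right has 0 { }.
        Root 15: left subtree has 1 node {37}, right has 0 { }.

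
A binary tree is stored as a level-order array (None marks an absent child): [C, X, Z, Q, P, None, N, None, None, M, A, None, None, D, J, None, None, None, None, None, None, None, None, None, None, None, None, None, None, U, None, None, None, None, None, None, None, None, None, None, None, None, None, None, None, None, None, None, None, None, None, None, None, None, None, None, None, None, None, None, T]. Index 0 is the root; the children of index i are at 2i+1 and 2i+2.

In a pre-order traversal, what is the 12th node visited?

T

Pre-order visits the node, then its left subtree, then its right subtree.
Visit C.
At C: go left to X.
  Visit X.
  At X: go left to Q.
    Q is a leaf — visit Q.
  At X: go right to P.
    Visit P.
    At P: go left to M.
      M is a leaf — visit M.
    At P: go right to A.
      A is a leaf — visit A.
At C: go right to Z.
  Visit Z.
  At Z: no left child.
  At Z: go right to N.
    Visit N.
    At N: go left to D.
      D is a leaf — visit D.
    At N: go right to J.
      Visit J.
      At J: go left to U.
        Visit U.
        At U: no left child.
        At U: go right to T.
          T is a leaf — visit T.
      At J: no right child.
Full pre-order sequence: C, X, Q, P, M, A, Z, N, D, J, U, T.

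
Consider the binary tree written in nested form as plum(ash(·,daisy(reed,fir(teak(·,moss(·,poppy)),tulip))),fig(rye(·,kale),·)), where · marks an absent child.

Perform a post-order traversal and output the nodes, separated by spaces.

Post-order visits the left subtree, then the right subtree, then the node.
At plum: go left to ash.
  At ash: no left child.
  At ash: go right to daisy.
    At daisy: go left to reed.
      reed is a leaf — visit reed.
    At daisy: go right to fir.
      At fir: go left to teak.
        At teak: no left child.
        At teak: go right to moss.
          At moss: no left child.
          At moss: go right to poppy.
            poppy is a leaf — visit poppy.
          Visit moss.
        Visit teak.
      At fir: go right to tulip.
        tulip is a leaf — visit tulip.
      Visit fir.
    Visit daisy.
  Visit ash.
At plum: go right to fig.
  At fig: go left to rye.
    At rye: no left child.
    At rye: go right to kale.
      kale is a leaf — visit kale.
    Visit rye.
  At fig: no right child.
  Visit fig.
Visit plum.

reed poppy moss teak tulip fir daisy ash kale rye fig plum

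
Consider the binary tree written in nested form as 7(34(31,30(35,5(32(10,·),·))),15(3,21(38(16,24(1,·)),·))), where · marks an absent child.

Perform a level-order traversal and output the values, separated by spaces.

Level-order visits nodes level by level from the root, left to right within each level.
Level 0: 7
Level 1: 34, 15
Level 2: 31, 30, 3, 21
Level 3: 35, 5, 38
Level 4: 32, 16, 24
Level 5: 10, 1

7 34 15 31 30 3 21 35 5 38 32 16 24 10 1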